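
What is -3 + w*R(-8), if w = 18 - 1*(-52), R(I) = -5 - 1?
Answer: -423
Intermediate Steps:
R(I) = -6
w = 70 (w = 18 + 52 = 70)
-3 + w*R(-8) = -3 + 70*(-6) = -3 - 420 = -423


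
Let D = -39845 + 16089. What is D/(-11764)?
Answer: 5939/2941 ≈ 2.0194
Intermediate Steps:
D = -23756
D/(-11764) = -23756/(-11764) = -23756*(-1/11764) = 5939/2941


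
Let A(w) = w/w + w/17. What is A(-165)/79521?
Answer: -148/1351857 ≈ -0.00010948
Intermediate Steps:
A(w) = 1 + w/17 (A(w) = 1 + w*(1/17) = 1 + w/17)
A(-165)/79521 = (1 + (1/17)*(-165))/79521 = (1 - 165/17)*(1/79521) = -148/17*1/79521 = -148/1351857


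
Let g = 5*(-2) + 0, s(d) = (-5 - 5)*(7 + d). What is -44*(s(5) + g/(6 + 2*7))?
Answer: 5302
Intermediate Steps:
s(d) = -70 - 10*d (s(d) = -10*(7 + d) = -70 - 10*d)
g = -10 (g = -10 + 0 = -10)
-44*(s(5) + g/(6 + 2*7)) = -44*((-70 - 10*5) - 10/(6 + 2*7)) = -44*((-70 - 50) - 10/(6 + 14)) = -44*(-120 - 10/20) = -44*(-120 - 10*1/20) = -44*(-120 - ½) = -44*(-241/2) = 5302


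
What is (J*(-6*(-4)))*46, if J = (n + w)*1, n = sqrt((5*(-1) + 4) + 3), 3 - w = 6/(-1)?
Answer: 9936 + 1104*sqrt(2) ≈ 11497.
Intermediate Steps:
w = 9 (w = 3 - 6/(-1) = 3 - 6*(-1) = 3 - 1*(-6) = 3 + 6 = 9)
n = sqrt(2) (n = sqrt((-5 + 4) + 3) = sqrt(-1 + 3) = sqrt(2) ≈ 1.4142)
J = 9 + sqrt(2) (J = (sqrt(2) + 9)*1 = (9 + sqrt(2))*1 = 9 + sqrt(2) ≈ 10.414)
(J*(-6*(-4)))*46 = ((9 + sqrt(2))*(-6*(-4)))*46 = ((9 + sqrt(2))*24)*46 = (216 + 24*sqrt(2))*46 = 9936 + 1104*sqrt(2)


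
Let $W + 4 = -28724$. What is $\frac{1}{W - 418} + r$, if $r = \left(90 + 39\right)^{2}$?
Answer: $\frac{485018585}{29146} \approx 16641.0$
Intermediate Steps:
$W = -28728$ ($W = -4 - 28724 = -28728$)
$r = 16641$ ($r = 129^{2} = 16641$)
$\frac{1}{W - 418} + r = \frac{1}{-28728 - 418} + 16641 = \frac{1}{-29146} + 16641 = - \frac{1}{29146} + 16641 = \frac{485018585}{29146}$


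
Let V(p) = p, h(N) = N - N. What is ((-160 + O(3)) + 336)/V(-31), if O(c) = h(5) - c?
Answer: -173/31 ≈ -5.5806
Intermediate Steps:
h(N) = 0
O(c) = -c (O(c) = 0 - c = -c)
((-160 + O(3)) + 336)/V(-31) = ((-160 - 1*3) + 336)/(-31) = ((-160 - 3) + 336)*(-1/31) = (-163 + 336)*(-1/31) = 173*(-1/31) = -173/31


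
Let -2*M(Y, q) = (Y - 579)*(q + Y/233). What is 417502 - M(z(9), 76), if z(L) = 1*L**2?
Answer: 92848505/233 ≈ 3.9849e+5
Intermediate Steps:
z(L) = L**2
M(Y, q) = -(-579 + Y)*(q + Y/233)/2 (M(Y, q) = -(Y - 579)*(q + Y/233)/2 = -(-579 + Y)*(q + Y*(1/233))/2 = -(-579 + Y)*(q + Y/233)/2)
417502 - M(z(9), 76) = 417502 - (-(9**2)**2/466 + (579/2)*76 + (579/466)*9**2 - 1/2*9**2*76) = 417502 - (-1/466*81**2 + 22002 + (579/466)*81 - 1/2*81*76) = 417502 - (-1/466*6561 + 22002 + 46899/466 - 3078) = 417502 - (-6561/466 + 22002 + 46899/466 - 3078) = 417502 - 1*4429461/233 = 417502 - 4429461/233 = 92848505/233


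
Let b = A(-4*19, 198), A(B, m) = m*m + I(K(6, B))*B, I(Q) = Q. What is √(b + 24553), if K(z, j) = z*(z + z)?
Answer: √58285 ≈ 241.42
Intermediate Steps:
K(z, j) = 2*z² (K(z, j) = z*(2*z) = 2*z²)
A(B, m) = m² + 72*B (A(B, m) = m*m + (2*6²)*B = m² + (2*36)*B = m² + 72*B)
b = 33732 (b = 198² + 72*(-4*19) = 39204 + 72*(-76) = 39204 - 5472 = 33732)
√(b + 24553) = √(33732 + 24553) = √58285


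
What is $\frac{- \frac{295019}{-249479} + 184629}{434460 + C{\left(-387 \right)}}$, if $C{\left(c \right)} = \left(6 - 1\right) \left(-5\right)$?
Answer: $\frac{9212270662}{21676481873} \approx 0.42499$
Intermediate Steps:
$C{\left(c \right)} = -25$ ($C{\left(c \right)} = 5 \left(-5\right) = -25$)
$\frac{- \frac{295019}{-249479} + 184629}{434460 + C{\left(-387 \right)}} = \frac{- \frac{295019}{-249479} + 184629}{434460 - 25} = \frac{\left(-295019\right) \left(- \frac{1}{249479}\right) + 184629}{434435} = \left(\frac{295019}{249479} + 184629\right) \frac{1}{434435} = \frac{46061353310}{249479} \cdot \frac{1}{434435} = \frac{9212270662}{21676481873}$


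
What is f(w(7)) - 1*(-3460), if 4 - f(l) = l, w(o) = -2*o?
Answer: 3478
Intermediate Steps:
f(l) = 4 - l
f(w(7)) - 1*(-3460) = (4 - (-2)*7) - 1*(-3460) = (4 - 1*(-14)) + 3460 = (4 + 14) + 3460 = 18 + 3460 = 3478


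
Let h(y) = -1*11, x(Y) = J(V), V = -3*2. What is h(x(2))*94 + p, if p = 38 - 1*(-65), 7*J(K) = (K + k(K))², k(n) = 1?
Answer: -931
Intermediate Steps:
V = -6
J(K) = (1 + K)²/7 (J(K) = (K + 1)²/7 = (1 + K)²/7)
x(Y) = 25/7 (x(Y) = (1 - 6)²/7 = (⅐)*(-5)² = (⅐)*25 = 25/7)
h(y) = -11
p = 103 (p = 38 + 65 = 103)
h(x(2))*94 + p = -11*94 + 103 = -1034 + 103 = -931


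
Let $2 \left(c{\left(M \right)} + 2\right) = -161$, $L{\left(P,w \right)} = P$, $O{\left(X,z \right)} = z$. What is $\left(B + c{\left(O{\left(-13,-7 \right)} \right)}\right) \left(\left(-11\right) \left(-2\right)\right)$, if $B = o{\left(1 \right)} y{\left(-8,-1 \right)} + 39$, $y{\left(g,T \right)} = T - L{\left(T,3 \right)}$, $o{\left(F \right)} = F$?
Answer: $-957$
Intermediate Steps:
$c{\left(M \right)} = - \frac{165}{2}$ ($c{\left(M \right)} = -2 + \frac{1}{2} \left(-161\right) = -2 - \frac{161}{2} = - \frac{165}{2}$)
$y{\left(g,T \right)} = 0$ ($y{\left(g,T \right)} = T - T = 0$)
$B = 39$ ($B = 1 \cdot 0 + 39 = 0 + 39 = 39$)
$\left(B + c{\left(O{\left(-13,-7 \right)} \right)}\right) \left(\left(-11\right) \left(-2\right)\right) = \left(39 - \frac{165}{2}\right) \left(\left(-11\right) \left(-2\right)\right) = \left(- \frac{87}{2}\right) 22 = -957$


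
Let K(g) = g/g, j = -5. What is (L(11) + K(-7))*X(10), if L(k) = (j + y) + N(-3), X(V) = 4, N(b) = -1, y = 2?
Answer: -12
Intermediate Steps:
L(k) = -4 (L(k) = (-5 + 2) - 1 = -3 - 1 = -4)
K(g) = 1
(L(11) + K(-7))*X(10) = (-4 + 1)*4 = -3*4 = -12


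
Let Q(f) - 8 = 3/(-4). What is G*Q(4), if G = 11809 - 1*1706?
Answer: 292987/4 ≈ 73247.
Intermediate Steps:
Q(f) = 29/4 (Q(f) = 8 + 3/(-4) = 8 + 3*(-¼) = 8 - ¾ = 29/4)
G = 10103 (G = 11809 - 1706 = 10103)
G*Q(4) = 10103*(29/4) = 292987/4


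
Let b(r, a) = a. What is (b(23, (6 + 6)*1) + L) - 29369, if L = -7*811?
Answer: -35034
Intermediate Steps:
L = -5677
(b(23, (6 + 6)*1) + L) - 29369 = ((6 + 6)*1 - 5677) - 29369 = (12*1 - 5677) - 29369 = (12 - 5677) - 29369 = -5665 - 29369 = -35034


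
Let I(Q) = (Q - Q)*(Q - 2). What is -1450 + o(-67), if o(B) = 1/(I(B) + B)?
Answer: -97151/67 ≈ -1450.0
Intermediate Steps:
I(Q) = 0 (I(Q) = 0*(-2 + Q) = 0)
o(B) = 1/B (o(B) = 1/(0 + B) = 1/B)
-1450 + o(-67) = -1450 + 1/(-67) = -1450 - 1/67 = -97151/67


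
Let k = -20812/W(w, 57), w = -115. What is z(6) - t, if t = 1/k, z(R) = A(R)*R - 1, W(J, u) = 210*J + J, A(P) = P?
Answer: 704155/20812 ≈ 33.834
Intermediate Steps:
W(J, u) = 211*J
k = 20812/24265 (k = -20812/(211*(-115)) = -20812/(-24265) = -20812*(-1/24265) = 20812/24265 ≈ 0.85770)
z(R) = -1 + R² (z(R) = R*R - 1 = R² - 1 = -1 + R²)
t = 24265/20812 (t = 1/(20812/24265) = 24265/20812 ≈ 1.1659)
z(6) - t = (-1 + 6²) - 1*24265/20812 = (-1 + 36) - 24265/20812 = 35 - 24265/20812 = 704155/20812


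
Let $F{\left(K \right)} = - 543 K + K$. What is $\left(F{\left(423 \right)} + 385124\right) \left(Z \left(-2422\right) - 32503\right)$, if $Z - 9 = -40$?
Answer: $6636277782$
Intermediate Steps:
$Z = -31$ ($Z = 9 - 40 = -31$)
$F{\left(K \right)} = - 542 K$
$\left(F{\left(423 \right)} + 385124\right) \left(Z \left(-2422\right) - 32503\right) = \left(\left(-542\right) 423 + 385124\right) \left(\left(-31\right) \left(-2422\right) - 32503\right) = \left(-229266 + 385124\right) \left(75082 - 32503\right) = 155858 \cdot 42579 = 6636277782$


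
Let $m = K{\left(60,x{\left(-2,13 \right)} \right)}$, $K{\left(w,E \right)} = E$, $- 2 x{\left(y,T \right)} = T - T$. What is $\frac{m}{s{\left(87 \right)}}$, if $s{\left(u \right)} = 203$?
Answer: $0$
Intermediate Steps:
$x{\left(y,T \right)} = 0$ ($x{\left(y,T \right)} = - \frac{T - T}{2} = \left(- \frac{1}{2}\right) 0 = 0$)
$m = 0$
$\frac{m}{s{\left(87 \right)}} = \frac{0}{203} = 0 \cdot \frac{1}{203} = 0$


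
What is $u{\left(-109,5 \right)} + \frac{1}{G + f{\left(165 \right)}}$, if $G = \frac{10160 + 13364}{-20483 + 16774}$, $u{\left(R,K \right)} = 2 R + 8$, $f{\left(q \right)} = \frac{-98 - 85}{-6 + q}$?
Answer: $- \frac{309530987}{1473021} \approx -210.13$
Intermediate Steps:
$f{\left(q \right)} = - \frac{183}{-6 + q}$
$u{\left(R,K \right)} = 8 + 2 R$
$G = - \frac{23524}{3709}$ ($G = \frac{23524}{-3709} = 23524 \left(- \frac{1}{3709}\right) = - \frac{23524}{3709} \approx -6.3424$)
$u{\left(-109,5 \right)} + \frac{1}{G + f{\left(165 \right)}} = \left(8 + 2 \left(-109\right)\right) + \frac{1}{- \frac{23524}{3709} - \frac{183}{-6 + 165}} = \left(8 - 218\right) + \frac{1}{- \frac{23524}{3709} - \frac{183}{159}} = -210 + \frac{1}{- \frac{23524}{3709} - \frac{61}{53}} = -210 + \frac{1}{- \frac{1473021}{196577}} = -210 - \frac{196577}{1473021} = - \frac{309530987}{1473021}$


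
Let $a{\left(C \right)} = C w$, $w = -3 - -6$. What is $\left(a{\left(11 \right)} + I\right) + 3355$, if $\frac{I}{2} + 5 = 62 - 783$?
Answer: $1936$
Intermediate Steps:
$I = -1452$ ($I = -10 + 2 \left(62 - 783\right) = -10 + 2 \left(-721\right) = -10 - 1442 = -1452$)
$w = 3$ ($w = -3 + 6 = 3$)
$a{\left(C \right)} = 3 C$ ($a{\left(C \right)} = C 3 = 3 C$)
$\left(a{\left(11 \right)} + I\right) + 3355 = \left(3 \cdot 11 - 1452\right) + 3355 = \left(33 - 1452\right) + 3355 = -1419 + 3355 = 1936$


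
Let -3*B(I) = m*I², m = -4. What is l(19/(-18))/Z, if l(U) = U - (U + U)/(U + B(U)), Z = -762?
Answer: -763/150876 ≈ -0.0050571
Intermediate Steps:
B(I) = 4*I²/3 (B(I) = -(-4)*I²/3 = 4*I²/3)
l(U) = U - 2*U/(U + 4*U²/3) (l(U) = U - (U + U)/(U + 4*U²/3) = U - 2*U/(U + 4*U²/3))
l(19/(-18))/Z = ((-6 + 3*(19/(-18)) + 4*(19/(-18))²)/(3 + 4*(19/(-18))))/(-762) = ((-6 + 3*(19*(-1/18)) + 4*(19*(-1/18))²)/(3 + 4*(19*(-1/18))))*(-1/762) = ((-6 + 3*(-19/18) + 4*(-19/18)²)/(3 + 4*(-19/18)))*(-1/762) = ((-6 - 19/6 + 4*(361/324))/(3 - 38/9))*(-1/762) = ((-6 - 19/6 + 361/81)/(-11/9))*(-1/762) = -9/11*(-763/162)*(-1/762) = (763/198)*(-1/762) = -763/150876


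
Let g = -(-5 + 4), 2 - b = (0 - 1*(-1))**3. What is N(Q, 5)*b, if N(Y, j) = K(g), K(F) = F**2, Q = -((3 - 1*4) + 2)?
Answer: 1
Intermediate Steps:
b = 1 (b = 2 - (0 - 1*(-1))**3 = 2 - (0 + 1)**3 = 2 - 1*1**3 = 2 - 1*1 = 2 - 1 = 1)
Q = -1 (Q = -((3 - 4) + 2) = -(-1 + 2) = -1*1 = -1)
g = 1 (g = -1*(-1) = 1)
N(Y, j) = 1 (N(Y, j) = 1**2 = 1)
N(Q, 5)*b = 1*1 = 1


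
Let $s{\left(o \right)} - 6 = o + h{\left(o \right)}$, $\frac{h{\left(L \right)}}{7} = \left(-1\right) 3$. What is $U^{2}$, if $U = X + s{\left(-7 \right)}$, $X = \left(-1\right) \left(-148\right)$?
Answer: $15876$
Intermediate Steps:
$h{\left(L \right)} = -21$ ($h{\left(L \right)} = 7 \left(\left(-1\right) 3\right) = 7 \left(-3\right) = -21$)
$s{\left(o \right)} = -15 + o$ ($s{\left(o \right)} = 6 + \left(o - 21\right) = 6 + \left(-21 + o\right) = -15 + o$)
$X = 148$
$U = 126$ ($U = 148 - 22 = 126$)
$U^{2} = 126^{2} = 15876$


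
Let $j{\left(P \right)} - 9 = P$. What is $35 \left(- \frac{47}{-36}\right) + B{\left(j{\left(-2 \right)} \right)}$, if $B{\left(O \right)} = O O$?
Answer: $\frac{3409}{36} \approx 94.694$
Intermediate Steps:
$j{\left(P \right)} = 9 + P$
$B{\left(O \right)} = O^{2}$
$35 \left(- \frac{47}{-36}\right) + B{\left(j{\left(-2 \right)} \right)} = 35 \left(- \frac{47}{-36}\right) + \left(9 - 2\right)^{2} = 35 \left(\left(-47\right) \left(- \frac{1}{36}\right)\right) + 7^{2} = 35 \cdot \frac{47}{36} + 49 = \frac{1645}{36} + 49 = \frac{3409}{36}$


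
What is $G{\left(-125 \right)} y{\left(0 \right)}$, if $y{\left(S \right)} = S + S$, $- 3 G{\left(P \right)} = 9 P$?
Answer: $0$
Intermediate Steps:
$G{\left(P \right)} = - 3 P$ ($G{\left(P \right)} = - \frac{9 P}{3} = - 3 P$)
$y{\left(S \right)} = 2 S$
$G{\left(-125 \right)} y{\left(0 \right)} = \left(-3\right) \left(-125\right) 2 \cdot 0 = 375 \cdot 0 = 0$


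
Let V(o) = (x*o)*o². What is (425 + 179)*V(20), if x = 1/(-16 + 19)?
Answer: 4832000/3 ≈ 1.6107e+6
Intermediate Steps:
x = ⅓ (x = 1/3 = ⅓ ≈ 0.33333)
V(o) = o³/3 (V(o) = (o/3)*o² = o³/3)
(425 + 179)*V(20) = (425 + 179)*((⅓)*20³) = 604*((⅓)*8000) = 604*(8000/3) = 4832000/3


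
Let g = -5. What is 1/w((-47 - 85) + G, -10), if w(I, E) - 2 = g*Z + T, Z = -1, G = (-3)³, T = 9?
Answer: 1/16 ≈ 0.062500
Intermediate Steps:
G = -27
w(I, E) = 16 (w(I, E) = 2 + (-5*(-1) + 9) = 2 + (5 + 9) = 2 + 14 = 16)
1/w((-47 - 85) + G, -10) = 1/16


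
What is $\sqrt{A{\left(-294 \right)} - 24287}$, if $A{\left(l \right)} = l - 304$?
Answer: $3 i \sqrt{2765} \approx 157.75 i$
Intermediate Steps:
$A{\left(l \right)} = -304 + l$
$\sqrt{A{\left(-294 \right)} - 24287} = \sqrt{\left(-304 - 294\right) - 24287} = \sqrt{-598 - 24287} = \sqrt{-24885} = 3 i \sqrt{2765}$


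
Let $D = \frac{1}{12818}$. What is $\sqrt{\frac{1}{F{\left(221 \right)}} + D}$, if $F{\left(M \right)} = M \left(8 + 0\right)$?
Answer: $\frac{\sqrt{422994}}{25636} \approx 0.02537$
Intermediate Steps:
$D = \frac{1}{12818} \approx 7.8015 \cdot 10^{-5}$
$F{\left(M \right)} = 8 M$ ($F{\left(M \right)} = M 8 = 8 M$)
$\sqrt{\frac{1}{F{\left(221 \right)}} + D} = \sqrt{\frac{1}{8 \cdot 221} + \frac{1}{12818}} = \sqrt{\frac{1}{1768} + \frac{1}{12818}} = \sqrt{\frac{33}{51272}} = \frac{\sqrt{422994}}{25636}$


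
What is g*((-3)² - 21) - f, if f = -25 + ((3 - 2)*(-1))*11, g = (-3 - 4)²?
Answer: -552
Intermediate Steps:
g = 49 (g = (-7)² = 49)
f = -36 (f = -25 + (1*(-1))*11 = -25 - 1*11 = -25 - 11 = -36)
g*((-3)² - 21) - f = 49*((-3)² - 21) - 1*(-36) = 49*(9 - 21) + 36 = 49*(-12) + 36 = -588 + 36 = -552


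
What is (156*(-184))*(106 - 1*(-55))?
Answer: -4621344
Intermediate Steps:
(156*(-184))*(106 - 1*(-55)) = -28704*(106 + 55) = -28704*161 = -4621344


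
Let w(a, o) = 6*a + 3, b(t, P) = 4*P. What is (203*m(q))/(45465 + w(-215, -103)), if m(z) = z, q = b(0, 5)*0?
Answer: 0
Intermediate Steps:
w(a, o) = 3 + 6*a
q = 0 (q = (4*5)*0 = 20*0 = 0)
(203*m(q))/(45465 + w(-215, -103)) = (203*0)/(45465 + (3 + 6*(-215))) = 0/(45465 + (3 - 1290)) = 0/(45465 - 1287) = 0/44178 = 0*(1/44178) = 0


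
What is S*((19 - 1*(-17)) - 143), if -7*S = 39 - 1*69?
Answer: -3210/7 ≈ -458.57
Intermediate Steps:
S = 30/7 (S = -(39 - 1*69)/7 = -(39 - 69)/7 = -1/7*(-30) = 30/7 ≈ 4.2857)
S*((19 - 1*(-17)) - 143) = 30*((19 - 1*(-17)) - 143)/7 = 30*((19 + 17) - 143)/7 = 30*(36 - 143)/7 = (30/7)*(-107) = -3210/7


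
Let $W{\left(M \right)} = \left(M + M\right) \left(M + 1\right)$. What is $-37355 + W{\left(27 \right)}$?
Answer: $-35843$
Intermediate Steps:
$W{\left(M \right)} = 2 M \left(1 + M\right)$
$-37355 + W{\left(27 \right)} = -37355 + 2 \cdot 27 \left(1 + 27\right) = -37355 + 2 \cdot 27 \cdot 28 = -37355 + 1512 = -35843$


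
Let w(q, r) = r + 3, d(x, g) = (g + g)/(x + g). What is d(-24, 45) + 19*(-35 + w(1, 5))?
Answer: -3561/7 ≈ -508.71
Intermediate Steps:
d(x, g) = 2*g/(g + x) (d(x, g) = (2*g)/(g + x) = 2*g/(g + x))
w(q, r) = 3 + r
d(-24, 45) + 19*(-35 + w(1, 5)) = 2*45/(45 - 24) + 19*(-35 + (3 + 5)) = 2*45/21 + 19*(-35 + 8) = 2*45*(1/21) + 19*(-27) = 30/7 - 513 = -3561/7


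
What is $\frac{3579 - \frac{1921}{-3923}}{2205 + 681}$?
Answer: $\frac{7021169}{5660889} \approx 1.2403$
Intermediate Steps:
$\frac{3579 - \frac{1921}{-3923}}{2205 + 681} = \frac{3579 - - \frac{1921}{3923}}{2886} = \left(3579 + \frac{1921}{3923}\right) \frac{1}{2886} = \frac{14042338}{3923} \cdot \frac{1}{2886} = \frac{7021169}{5660889}$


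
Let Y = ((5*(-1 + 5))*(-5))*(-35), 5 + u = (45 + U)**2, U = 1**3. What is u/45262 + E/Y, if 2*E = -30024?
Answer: -24003023/5657750 ≈ -4.2425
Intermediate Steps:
U = 1
u = 2111 (u = -5 + (45 + 1)**2 = -5 + 46**2 = -5 + 2116 = 2111)
E = -15012 (E = (1/2)*(-30024) = -15012)
Y = 3500 (Y = ((5*4)*(-5))*(-35) = (20*(-5))*(-35) = -100*(-35) = 3500)
u/45262 + E/Y = 2111/45262 - 15012/3500 = 2111*(1/45262) - 15012*1/3500 = 2111/45262 - 3753/875 = -24003023/5657750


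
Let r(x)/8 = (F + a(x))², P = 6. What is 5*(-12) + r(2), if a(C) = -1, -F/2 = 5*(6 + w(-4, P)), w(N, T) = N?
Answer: 3468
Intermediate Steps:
F = -20 (F = -10*(6 - 4) = -10*2 = -2*10 = -20)
r(x) = 3528 (r(x) = 8*(-20 - 1)² = 8*(-21)² = 8*441 = 3528)
5*(-12) + r(2) = 5*(-12) + 3528 = -60 + 3528 = 3468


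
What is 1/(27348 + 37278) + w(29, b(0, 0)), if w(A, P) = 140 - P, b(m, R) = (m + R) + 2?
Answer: 8918389/64626 ≈ 138.00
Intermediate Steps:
b(m, R) = 2 + R + m (b(m, R) = (R + m) + 2 = 2 + R + m)
1/(27348 + 37278) + w(29, b(0, 0)) = 1/(27348 + 37278) + (140 - (2 + 0 + 0)) = 1/64626 + (140 - 1*2) = 1/64626 + (140 - 2) = 1/64626 + 138 = 8918389/64626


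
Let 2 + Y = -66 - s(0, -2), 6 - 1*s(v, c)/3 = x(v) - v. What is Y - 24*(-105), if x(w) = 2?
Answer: 2440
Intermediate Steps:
s(v, c) = 12 + 3*v (s(v, c) = 18 - 3*(2 - v) = 18 + (-6 + 3*v) = 12 + 3*v)
Y = -80 (Y = -2 + (-66 - (12 + 3*0)) = -2 + (-66 - (12 + 0)) = -2 + (-66 - 1*12) = -2 + (-66 - 12) = -2 - 78 = -80)
Y - 24*(-105) = -80 - 24*(-105) = -80 + 2520 = 2440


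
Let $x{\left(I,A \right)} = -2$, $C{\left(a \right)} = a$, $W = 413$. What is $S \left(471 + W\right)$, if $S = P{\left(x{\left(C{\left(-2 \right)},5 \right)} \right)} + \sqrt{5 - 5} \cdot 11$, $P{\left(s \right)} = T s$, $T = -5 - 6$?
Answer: $19448$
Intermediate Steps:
$T = -11$ ($T = -5 - 6 = -11$)
$P{\left(s \right)} = - 11 s$
$S = 22$ ($S = \left(-11\right) \left(-2\right) + \sqrt{5 - 5} \cdot 11 = 22 + \sqrt{0} \cdot 11 = 22 + 0 \cdot 11 = 22 + 0 = 22$)
$S \left(471 + W\right) = 22 \left(471 + 413\right) = 22 \cdot 884 = 19448$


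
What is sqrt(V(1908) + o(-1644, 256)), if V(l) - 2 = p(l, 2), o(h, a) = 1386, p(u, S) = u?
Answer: 4*sqrt(206) ≈ 57.411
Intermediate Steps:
V(l) = 2 + l
sqrt(V(1908) + o(-1644, 256)) = sqrt((2 + 1908) + 1386) = sqrt(1910 + 1386) = sqrt(3296) = 4*sqrt(206)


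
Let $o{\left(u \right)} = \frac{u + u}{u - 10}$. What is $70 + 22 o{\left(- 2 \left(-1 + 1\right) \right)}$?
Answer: $70$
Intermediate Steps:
$o{\left(u \right)} = \frac{2 u}{-10 + u}$
$70 + 22 o{\left(- 2 \left(-1 + 1\right) \right)} = 70 + 22 \frac{2 \left(- 2 \left(-1 + 1\right)\right)}{-10 - 2 \left(-1 + 1\right)} = 70 + 22 \frac{2 \left(\left(-2\right) 0\right)}{-10 - 0} = 70 + 22 \cdot 2 \cdot 0 \frac{1}{-10 + 0} = 70 + 22 \cdot 2 \cdot 0 \frac{1}{-10} = 70 + 22 \cdot 2 \cdot 0 \left(- \frac{1}{10}\right) = 70 + 22 \cdot 0 = 70 + 0 = 70$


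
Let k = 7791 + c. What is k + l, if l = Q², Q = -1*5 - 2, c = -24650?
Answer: -16810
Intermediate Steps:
Q = -7 (Q = -5 - 2 = -7)
k = -16859 (k = 7791 - 24650 = -16859)
l = 49 (l = (-7)² = 49)
k + l = -16859 + 49 = -16810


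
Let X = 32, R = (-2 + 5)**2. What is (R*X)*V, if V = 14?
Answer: 4032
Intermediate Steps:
R = 9 (R = 3**2 = 9)
(R*X)*V = (9*32)*14 = 288*14 = 4032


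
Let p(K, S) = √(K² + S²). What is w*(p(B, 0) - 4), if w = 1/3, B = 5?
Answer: ⅓ ≈ 0.33333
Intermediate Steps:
w = ⅓ (w = 1*(⅓) = ⅓ ≈ 0.33333)
w*(p(B, 0) - 4) = (√(5² + 0²) - 4)/3 = (√(25 + 0) - 4)/3 = (√25 - 4)/3 = (5 - 4)/3 = (⅓)*1 = ⅓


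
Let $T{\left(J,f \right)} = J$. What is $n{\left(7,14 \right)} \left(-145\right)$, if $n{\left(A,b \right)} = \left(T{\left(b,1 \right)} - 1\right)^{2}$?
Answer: $-24505$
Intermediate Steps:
$n{\left(A,b \right)} = \left(-1 + b\right)^{2}$ ($n{\left(A,b \right)} = \left(b - 1\right)^{2} = \left(-1 + b\right)^{2}$)
$n{\left(7,14 \right)} \left(-145\right) = \left(-1 + 14\right)^{2} \left(-145\right) = 13^{2} \left(-145\right) = 169 \left(-145\right) = -24505$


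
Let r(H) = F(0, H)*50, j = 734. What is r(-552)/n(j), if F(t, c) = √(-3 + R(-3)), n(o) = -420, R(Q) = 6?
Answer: -5*√3/42 ≈ -0.20620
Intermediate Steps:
F(t, c) = √3 (F(t, c) = √(-3 + 6) = √3)
r(H) = 50*√3 (r(H) = √3*50 = 50*√3)
r(-552)/n(j) = (50*√3)/(-420) = (50*√3)*(-1/420) = -5*√3/42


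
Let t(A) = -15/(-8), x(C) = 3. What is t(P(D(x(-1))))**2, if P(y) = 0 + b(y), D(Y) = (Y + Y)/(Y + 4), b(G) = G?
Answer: 225/64 ≈ 3.5156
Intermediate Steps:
D(Y) = 2*Y/(4 + Y) (D(Y) = (2*Y)/(4 + Y) = 2*Y/(4 + Y))
P(y) = y (P(y) = 0 + y = y)
t(A) = 15/8 (t(A) = -15*(-1/8) = 15/8)
t(P(D(x(-1))))**2 = (15/8)**2 = 225/64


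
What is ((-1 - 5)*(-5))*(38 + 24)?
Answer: 1860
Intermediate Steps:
((-1 - 5)*(-5))*(38 + 24) = -6*(-5)*62 = 30*62 = 1860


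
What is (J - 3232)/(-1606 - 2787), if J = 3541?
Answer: -309/4393 ≈ -0.070339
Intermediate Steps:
(J - 3232)/(-1606 - 2787) = (3541 - 3232)/(-1606 - 2787) = 309/(-4393) = 309*(-1/4393) = -309/4393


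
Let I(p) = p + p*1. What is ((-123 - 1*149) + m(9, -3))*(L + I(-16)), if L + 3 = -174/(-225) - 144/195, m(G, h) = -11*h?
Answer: 8147749/975 ≈ 8356.7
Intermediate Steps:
L = -2891/975 (L = -3 + (-174/(-225) - 144/195) = -3 + (-174*(-1/225) - 144*1/195) = -3 + (58/75 - 48/65) = -3 + 34/975 = -2891/975 ≈ -2.9651)
I(p) = 2*p (I(p) = p + p = 2*p)
((-123 - 1*149) + m(9, -3))*(L + I(-16)) = ((-123 - 1*149) - 11*(-3))*(-2891/975 + 2*(-16)) = ((-123 - 149) + 33)*(-2891/975 - 32) = (-272 + 33)*(-34091/975) = -239*(-34091/975) = 8147749/975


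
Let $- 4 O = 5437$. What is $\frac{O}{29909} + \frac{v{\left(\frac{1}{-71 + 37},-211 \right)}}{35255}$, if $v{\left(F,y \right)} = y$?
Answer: $- \frac{19720421}{383433380} \approx -0.051431$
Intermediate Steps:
$O = - \frac{5437}{4}$ ($O = \left(- \frac{1}{4}\right) 5437 = - \frac{5437}{4} \approx -1359.3$)
$\frac{O}{29909} + \frac{v{\left(\frac{1}{-71 + 37},-211 \right)}}{35255} = - \frac{5437}{4 \cdot 29909} - \frac{211}{35255} = \left(- \frac{5437}{4}\right) \frac{1}{29909} - \frac{211}{35255} = - \frac{5437}{119636} - \frac{211}{35255} = - \frac{19720421}{383433380}$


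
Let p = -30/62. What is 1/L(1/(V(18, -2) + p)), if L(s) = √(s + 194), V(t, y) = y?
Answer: √1147839/14907 ≈ 0.071870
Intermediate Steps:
p = -15/31 (p = -30*1/62 = -15/31 ≈ -0.48387)
L(s) = √(194 + s)
1/L(1/(V(18, -2) + p)) = 1/(√(194 + 1/(-2 - 15/31))) = 1/(√(194 + 1/(-77/31))) = 1/(√(194 - 31/77)) = 1/(√(14907/77)) = 1/(√1147839/77) = √1147839/14907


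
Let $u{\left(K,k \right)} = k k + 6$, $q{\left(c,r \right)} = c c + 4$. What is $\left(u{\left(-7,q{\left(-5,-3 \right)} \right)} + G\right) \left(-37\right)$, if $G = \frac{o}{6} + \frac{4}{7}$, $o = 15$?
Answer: $- \frac{440337}{14} \approx -31453.0$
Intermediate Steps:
$q{\left(c,r \right)} = 4 + c^{2}$ ($q{\left(c,r \right)} = c^{2} + 4 = 4 + c^{2}$)
$u{\left(K,k \right)} = 6 + k^{2}$ ($u{\left(K,k \right)} = k^{2} + 6 = 6 + k^{2}$)
$G = \frac{43}{14}$ ($G = \frac{15}{6} + \frac{4}{7} = 15 \cdot \frac{1}{6} + 4 \cdot \frac{1}{7} = \frac{5}{2} + \frac{4}{7} = \frac{43}{14} \approx 3.0714$)
$\left(u{\left(-7,q{\left(-5,-3 \right)} \right)} + G\right) \left(-37\right) = \left(\left(6 + \left(4 + \left(-5\right)^{2}\right)^{2}\right) + \frac{43}{14}\right) \left(-37\right) = \left(\left(6 + \left(4 + 25\right)^{2}\right) + \frac{43}{14}\right) \left(-37\right) = \left(\left(6 + 29^{2}\right) + \frac{43}{14}\right) \left(-37\right) = \left(\left(6 + 841\right) + \frac{43}{14}\right) \left(-37\right) = \left(847 + \frac{43}{14}\right) \left(-37\right) = \frac{11901}{14} \left(-37\right) = - \frac{440337}{14}$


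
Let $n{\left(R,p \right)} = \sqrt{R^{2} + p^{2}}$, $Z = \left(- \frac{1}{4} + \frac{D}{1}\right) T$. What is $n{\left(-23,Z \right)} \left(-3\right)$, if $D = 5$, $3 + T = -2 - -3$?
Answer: $- \frac{3 \sqrt{2477}}{2} \approx -74.654$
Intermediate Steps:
$T = -2$ ($T = -3 - -1 = -3 + \left(-2 + 3\right) = -3 + 1 = -2$)
$Z = - \frac{19}{2}$ ($Z = \left(- \frac{1}{4} + \frac{5}{1}\right) \left(-2\right) = \left(\left(-1\right) \frac{1}{4} + 5 \cdot 1\right) \left(-2\right) = \left(- \frac{1}{4} + 5\right) \left(-2\right) = \frac{19}{4} \left(-2\right) = - \frac{19}{2} \approx -9.5$)
$n{\left(-23,Z \right)} \left(-3\right) = \sqrt{\left(-23\right)^{2} + \left(- \frac{19}{2}\right)^{2}} \left(-3\right) = \sqrt{529 + \frac{361}{4}} \left(-3\right) = \sqrt{\frac{2477}{4}} \left(-3\right) = \frac{\sqrt{2477}}{2} \left(-3\right) = - \frac{3 \sqrt{2477}}{2}$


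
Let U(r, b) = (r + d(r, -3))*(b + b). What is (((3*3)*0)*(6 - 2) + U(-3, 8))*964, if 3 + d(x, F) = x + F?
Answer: -185088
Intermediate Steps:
d(x, F) = -3 + F + x (d(x, F) = -3 + (x + F) = -3 + (F + x) = -3 + F + x)
U(r, b) = 2*b*(-6 + 2*r) (U(r, b) = (r + (-3 - 3 + r))*(b + b) = (r + (-6 + r))*(2*b) = (-6 + 2*r)*(2*b) = 2*b*(-6 + 2*r))
(((3*3)*0)*(6 - 2) + U(-3, 8))*964 = (((3*3)*0)*(6 - 2) + 4*8*(-3 - 3))*964 = ((9*0)*4 + 4*8*(-6))*964 = (0*4 - 192)*964 = (0 - 192)*964 = -192*964 = -185088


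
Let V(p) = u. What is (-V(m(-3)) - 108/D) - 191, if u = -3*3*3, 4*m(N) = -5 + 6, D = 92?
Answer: -3799/23 ≈ -165.17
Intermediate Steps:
m(N) = ¼ (m(N) = (-5 + 6)/4 = (¼)*1 = ¼)
u = -27 (u = -9*3 = -27)
V(p) = -27
(-V(m(-3)) - 108/D) - 191 = (-1*(-27) - 108/92) - 191 = (27 - 108*1/92) - 191 = (27 - 27/23) - 191 = 594/23 - 191 = -3799/23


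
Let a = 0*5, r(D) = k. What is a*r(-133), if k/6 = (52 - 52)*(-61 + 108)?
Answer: 0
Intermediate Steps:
k = 0 (k = 6*((52 - 52)*(-61 + 108)) = 6*(0*47) = 6*0 = 0)
r(D) = 0
a = 0
a*r(-133) = 0*0 = 0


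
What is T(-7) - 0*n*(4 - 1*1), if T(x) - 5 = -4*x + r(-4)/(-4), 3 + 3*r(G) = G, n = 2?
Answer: 403/12 ≈ 33.583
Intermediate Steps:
r(G) = -1 + G/3
T(x) = 67/12 - 4*x (T(x) = 5 + (-4*x + (-1 + (⅓)*(-4))/(-4)) = 5 + (-4*x + (-1 - 4/3)*(-¼)) = 5 + (-4*x - 7/3*(-¼)) = 5 + (-4*x + 7/12) = 5 + (7/12 - 4*x) = 67/12 - 4*x)
T(-7) - 0*n*(4 - 1*1) = (67/12 - 4*(-7)) - 0*2*(4 - 1*1) = (67/12 + 28) - 0*(4 - 1) = 403/12 - 0*3 = 403/12 - 1*0 = 403/12 + 0 = 403/12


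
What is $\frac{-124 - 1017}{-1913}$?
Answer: $\frac{1141}{1913} \approx 0.59645$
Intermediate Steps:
$\frac{-124 - 1017}{-1913} = \left(-124 + \left(-2306 + 1289\right)\right) \left(- \frac{1}{1913}\right) = \left(-124 - 1017\right) \left(- \frac{1}{1913}\right) = \left(-1141\right) \left(- \frac{1}{1913}\right) = \frac{1141}{1913}$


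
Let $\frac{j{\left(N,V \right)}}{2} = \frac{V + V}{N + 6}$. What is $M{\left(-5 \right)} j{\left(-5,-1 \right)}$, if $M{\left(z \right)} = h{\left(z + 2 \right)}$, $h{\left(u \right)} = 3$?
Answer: $-12$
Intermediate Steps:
$j{\left(N,V \right)} = \frac{4 V}{6 + N}$ ($j{\left(N,V \right)} = 2 \frac{V + V}{N + 6} = 2 \frac{2 V}{6 + N} = \frac{4 V}{6 + N}$)
$M{\left(z \right)} = 3$
$M{\left(-5 \right)} j{\left(-5,-1 \right)} = 3 \cdot 4 \left(-1\right) \frac{1}{6 - 5} = 3 \cdot 4 \left(-1\right) 1^{-1} = 3 \cdot 4 \left(-1\right) 1 = 3 \left(-4\right) = -12$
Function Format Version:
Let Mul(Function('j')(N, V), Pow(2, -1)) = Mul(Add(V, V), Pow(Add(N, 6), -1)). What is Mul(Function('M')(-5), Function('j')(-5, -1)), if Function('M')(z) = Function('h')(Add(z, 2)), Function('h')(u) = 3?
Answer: -12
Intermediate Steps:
Function('j')(N, V) = Mul(4, V, Pow(Add(6, N), -1)) (Function('j')(N, V) = Mul(2, Mul(Add(V, V), Pow(Add(N, 6), -1))) = Mul(2, Mul(Mul(2, V), Pow(Add(6, N), -1))) = Mul(2, Mul(2, V, Pow(Add(6, N), -1))) = Mul(4, V, Pow(Add(6, N), -1)))
Function('M')(z) = 3
Mul(Function('M')(-5), Function('j')(-5, -1)) = Mul(3, Mul(4, -1, Pow(Add(6, -5), -1))) = Mul(3, Mul(4, -1, Pow(1, -1))) = Mul(3, Mul(4, -1, 1)) = Mul(3, -4) = -12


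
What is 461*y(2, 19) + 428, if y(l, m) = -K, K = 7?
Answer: -2799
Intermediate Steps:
y(l, m) = -7 (y(l, m) = -1*7 = -7)
461*y(2, 19) + 428 = 461*(-7) + 428 = -3227 + 428 = -2799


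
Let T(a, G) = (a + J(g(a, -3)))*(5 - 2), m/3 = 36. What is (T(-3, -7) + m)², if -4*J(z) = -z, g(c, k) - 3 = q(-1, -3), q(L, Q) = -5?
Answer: 38025/4 ≈ 9506.3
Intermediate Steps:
m = 108 (m = 3*36 = 108)
g(c, k) = -2 (g(c, k) = 3 - 5 = -2)
J(z) = z/4 (J(z) = -(-1)*z/4 = z/4)
T(a, G) = -3/2 + 3*a (T(a, G) = (a + (¼)*(-2))*(5 - 2) = (a - ½)*3 = (-½ + a)*3 = -3/2 + 3*a)
(T(-3, -7) + m)² = ((-3/2 + 3*(-3)) + 108)² = ((-3/2 - 9) + 108)² = (-21/2 + 108)² = (195/2)² = 38025/4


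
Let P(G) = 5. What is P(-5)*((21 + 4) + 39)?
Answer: 320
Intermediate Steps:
P(-5)*((21 + 4) + 39) = 5*((21 + 4) + 39) = 5*(25 + 39) = 5*64 = 320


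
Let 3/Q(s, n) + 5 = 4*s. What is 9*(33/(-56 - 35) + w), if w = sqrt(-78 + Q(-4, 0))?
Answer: -297/91 + 9*I*sqrt(3829)/7 ≈ -3.2637 + 79.559*I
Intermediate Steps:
Q(s, n) = 3/(-5 + 4*s)
w = I*sqrt(3829)/7 (w = sqrt(-78 + 3/(-5 + 4*(-4))) = sqrt(-78 + 3/(-5 - 16)) = sqrt(-78 + 3/(-21)) = sqrt(-78 + 3*(-1/21)) = sqrt(-78 - 1/7) = sqrt(-547/7) = I*sqrt(3829)/7 ≈ 8.8398*I)
9*(33/(-56 - 35) + w) = 9*(33/(-56 - 35) + I*sqrt(3829)/7) = 9*(33/(-91) + I*sqrt(3829)/7) = 9*(33*(-1/91) + I*sqrt(3829)/7) = 9*(-33/91 + I*sqrt(3829)/7) = -297/91 + 9*I*sqrt(3829)/7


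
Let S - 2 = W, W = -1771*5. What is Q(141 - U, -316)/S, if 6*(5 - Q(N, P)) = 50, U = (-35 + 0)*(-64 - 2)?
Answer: 10/26559 ≈ 0.00037652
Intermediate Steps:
U = 2310 (U = -35*(-66) = 2310)
W = -8855
S = -8853 (S = 2 - 8855 = -8853)
Q(N, P) = -10/3 (Q(N, P) = 5 - ⅙*50 = 5 - 25/3 = -10/3)
Q(141 - U, -316)/S = -10/3/(-8853) = -10/3*(-1/8853) = 10/26559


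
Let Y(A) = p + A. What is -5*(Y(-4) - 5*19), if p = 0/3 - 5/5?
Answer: 500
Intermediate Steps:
p = -1 (p = 0*(⅓) - 5*⅕ = 0 - 1 = -1)
Y(A) = -1 + A
-5*(Y(-4) - 5*19) = -5*((-1 - 4) - 5*19) = -5*(-5 - 95) = -5*(-100) = 500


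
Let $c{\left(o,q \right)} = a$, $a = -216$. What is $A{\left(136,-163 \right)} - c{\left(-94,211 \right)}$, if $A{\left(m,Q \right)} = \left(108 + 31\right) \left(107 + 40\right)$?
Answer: $20649$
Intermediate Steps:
$c{\left(o,q \right)} = -216$
$A{\left(m,Q \right)} = 20433$ ($A{\left(m,Q \right)} = 139 \cdot 147 = 20433$)
$A{\left(136,-163 \right)} - c{\left(-94,211 \right)} = 20433 - -216 = 20433 + 216 = 20649$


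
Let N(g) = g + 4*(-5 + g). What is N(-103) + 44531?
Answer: 43996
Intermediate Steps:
N(g) = -20 + 5*g (N(g) = g + (-20 + 4*g) = -20 + 5*g)
N(-103) + 44531 = (-20 + 5*(-103)) + 44531 = (-20 - 515) + 44531 = -535 + 44531 = 43996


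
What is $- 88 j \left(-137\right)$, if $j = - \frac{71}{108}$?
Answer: $- \frac{213994}{27} \approx -7925.7$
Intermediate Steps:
$j = - \frac{71}{108}$ ($j = \left(-71\right) \frac{1}{108} = - \frac{71}{108} \approx -0.65741$)
$- 88 j \left(-137\right) = \left(-88\right) \left(- \frac{71}{108}\right) \left(-137\right) = \frac{1562}{27} \left(-137\right) = - \frac{213994}{27}$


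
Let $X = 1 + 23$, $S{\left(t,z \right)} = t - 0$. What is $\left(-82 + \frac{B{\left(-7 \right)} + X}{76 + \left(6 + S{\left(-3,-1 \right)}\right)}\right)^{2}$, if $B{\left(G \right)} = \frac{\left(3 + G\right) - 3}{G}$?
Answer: $\frac{41641209}{6241} \approx 6672.2$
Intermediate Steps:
$S{\left(t,z \right)} = t$ ($S{\left(t,z \right)} = t + 0 = t$)
$X = 24$
$B{\left(G \right)} = 1$ ($B{\left(G \right)} = \frac{G}{G} = 1$)
$\left(-82 + \frac{B{\left(-7 \right)} + X}{76 + \left(6 + S{\left(-3,-1 \right)}\right)}\right)^{2} = \left(-82 + \frac{1 + 24}{76 + \left(6 - 3\right)}\right)^{2} = \left(-82 + \frac{25}{76 + 3}\right)^{2} = \left(-82 + \frac{25}{79}\right)^{2} = \left(- \frac{6453}{79}\right)^{2} = \frac{41641209}{6241}$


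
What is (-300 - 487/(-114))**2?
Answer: 1136566369/12996 ≈ 87455.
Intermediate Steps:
(-300 - 487/(-114))**2 = (-300 - 487*(-1/114))**2 = (-300 + 487/114)**2 = (-33713/114)**2 = 1136566369/12996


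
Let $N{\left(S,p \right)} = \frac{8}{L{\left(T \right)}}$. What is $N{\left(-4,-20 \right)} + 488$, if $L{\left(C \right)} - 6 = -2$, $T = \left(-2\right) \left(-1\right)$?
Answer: $490$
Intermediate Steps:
$T = 2$
$L{\left(C \right)} = 4$ ($L{\left(C \right)} = 6 - 2 = 4$)
$N{\left(S,p \right)} = 2$ ($N{\left(S,p \right)} = \frac{8}{4} = 8 \cdot \frac{1}{4} = 2$)
$N{\left(-4,-20 \right)} + 488 = 2 + 488 = 490$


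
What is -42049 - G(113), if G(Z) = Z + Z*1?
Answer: -42275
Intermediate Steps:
G(Z) = 2*Z (G(Z) = Z + Z = 2*Z)
-42049 - G(113) = -42049 - 2*113 = -42049 - 1*226 = -42049 - 226 = -42275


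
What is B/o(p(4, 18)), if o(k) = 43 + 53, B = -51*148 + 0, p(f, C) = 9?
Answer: -629/8 ≈ -78.625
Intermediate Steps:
B = -7548 (B = -7548 + 0 = -7548)
o(k) = 96
B/o(p(4, 18)) = -7548/96 = -7548*1/96 = -629/8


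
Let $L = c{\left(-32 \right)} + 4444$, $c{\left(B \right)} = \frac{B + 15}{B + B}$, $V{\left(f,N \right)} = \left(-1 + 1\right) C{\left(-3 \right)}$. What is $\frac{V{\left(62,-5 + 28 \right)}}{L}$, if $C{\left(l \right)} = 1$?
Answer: $0$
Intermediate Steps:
$V{\left(f,N \right)} = 0$ ($V{\left(f,N \right)} = \left(-1 + 1\right) 1 = 0 \cdot 1 = 0$)
$c{\left(B \right)} = \frac{15 + B}{2 B}$
$L = \frac{284433}{64}$ ($L = \frac{15 - 32}{2 \left(-32\right)} + 4444 = \frac{1}{2} \left(- \frac{1}{32}\right) \left(-17\right) + 4444 = \frac{17}{64} + 4444 = \frac{284433}{64} \approx 4444.3$)
$\frac{V{\left(62,-5 + 28 \right)}}{L} = \frac{0}{\frac{284433}{64}} = 0 \cdot \frac{64}{284433} = 0$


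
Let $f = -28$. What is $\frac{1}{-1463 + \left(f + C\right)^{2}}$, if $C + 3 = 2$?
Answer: $- \frac{1}{622} \approx -0.0016077$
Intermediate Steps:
$C = -1$ ($C = -3 + 2 = -1$)
$\frac{1}{-1463 + \left(f + C\right)^{2}} = \frac{1}{-1463 + \left(-28 - 1\right)^{2}} = \frac{1}{-1463 + \left(-29\right)^{2}} = \frac{1}{-1463 + 841} = \frac{1}{-622} = - \frac{1}{622}$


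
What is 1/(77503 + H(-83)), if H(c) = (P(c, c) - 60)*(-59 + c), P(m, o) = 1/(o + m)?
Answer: 83/7139980 ≈ 1.1625e-5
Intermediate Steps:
P(m, o) = 1/(m + o)
H(c) = (-60 + 1/(2*c))*(-59 + c) (H(c) = (1/(c + c) - 60)*(-59 + c) = (1/(2*c) - 60)*(-59 + c) = (-60 + 1/(2*c))*(-59 + c))
1/(77503 + H(-83)) = 1/(77503 + (1/2)*(-59 - 83*(7081 - 120*(-83)))/(-83)) = 1/(77503 + (1/2)*(-1/83)*(-59 - 83*(7081 + 9960))) = 1/(77503 + (1/2)*(-1/83)*(-59 - 83*17041)) = 1/(77503 + (1/2)*(-1/83)*(-59 - 1414403)) = 1/(77503 + (1/2)*(-1/83)*(-1414462)) = 1/(77503 + 707231/83) = 1/(7139980/83) = 83/7139980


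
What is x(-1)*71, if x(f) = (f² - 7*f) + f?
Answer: 497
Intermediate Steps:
x(f) = f² - 6*f
x(-1)*71 = -(-6 - 1)*71 = -1*(-7)*71 = 7*71 = 497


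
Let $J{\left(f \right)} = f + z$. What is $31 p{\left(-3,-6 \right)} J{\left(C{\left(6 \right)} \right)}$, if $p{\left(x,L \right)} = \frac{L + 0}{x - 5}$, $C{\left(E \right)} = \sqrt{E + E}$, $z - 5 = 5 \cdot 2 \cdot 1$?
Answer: $\frac{1395}{4} + \frac{93 \sqrt{3}}{2} \approx 429.29$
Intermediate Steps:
$z = 15$ ($z = 5 + 5 \cdot 2 \cdot 1 = 5 + 10 \cdot 1 = 5 + 10 = 15$)
$C{\left(E \right)} = \sqrt{2} \sqrt{E}$ ($C{\left(E \right)} = \sqrt{2 E} = \sqrt{2} \sqrt{E}$)
$J{\left(f \right)} = 15 + f$ ($J{\left(f \right)} = f + 15 = 15 + f$)
$p{\left(x,L \right)} = \frac{L}{-5 + x}$
$31 p{\left(-3,-6 \right)} J{\left(C{\left(6 \right)} \right)} = 31 \left(- \frac{6}{-5 - 3}\right) \left(15 + \sqrt{2} \sqrt{6}\right) = 31 \left(- \frac{6}{-8}\right) \left(15 + 2 \sqrt{3}\right) = 31 \left(\left(-6\right) \left(- \frac{1}{8}\right)\right) \left(15 + 2 \sqrt{3}\right) = 31 \cdot \frac{3}{4} \left(15 + 2 \sqrt{3}\right) = \frac{93 \left(15 + 2 \sqrt{3}\right)}{4} = \frac{1395}{4} + \frac{93 \sqrt{3}}{2}$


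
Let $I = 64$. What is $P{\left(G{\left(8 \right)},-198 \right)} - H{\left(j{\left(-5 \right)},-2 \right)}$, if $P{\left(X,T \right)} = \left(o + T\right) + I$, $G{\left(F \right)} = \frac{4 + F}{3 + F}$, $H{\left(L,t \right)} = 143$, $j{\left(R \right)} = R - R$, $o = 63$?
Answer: $-214$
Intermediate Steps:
$j{\left(R \right)} = 0$
$G{\left(F \right)} = \frac{4 + F}{3 + F}$
$P{\left(X,T \right)} = 127 + T$ ($P{\left(X,T \right)} = \left(63 + T\right) + 64 = 127 + T$)
$P{\left(G{\left(8 \right)},-198 \right)} - H{\left(j{\left(-5 \right)},-2 \right)} = \left(127 - 198\right) - 143 = -71 - 143 = -214$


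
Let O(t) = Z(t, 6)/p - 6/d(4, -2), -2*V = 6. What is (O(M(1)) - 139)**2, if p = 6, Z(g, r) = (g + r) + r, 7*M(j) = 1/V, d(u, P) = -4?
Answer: 72880369/3969 ≈ 18362.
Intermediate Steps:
V = -3 (V = -1/2*6 = -3)
M(j) = -1/21 (M(j) = (1/7)/(-3) = (1/7)*(-1/3) = -1/21)
Z(g, r) = g + 2*r
O(t) = 7/2 + t/6 (O(t) = (t + 2*6)/6 - 6/(-4) = (t + 12)*(1/6) - 6*(-1/4) = (12 + t)*(1/6) + 3/2 = (2 + t/6) + 3/2 = 7/2 + t/6)
(O(M(1)) - 139)**2 = ((7/2 + (1/6)*(-1/21)) - 139)**2 = ((7/2 - 1/126) - 139)**2 = (220/63 - 139)**2 = (-8537/63)**2 = 72880369/3969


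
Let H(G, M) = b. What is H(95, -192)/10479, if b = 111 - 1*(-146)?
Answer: 257/10479 ≈ 0.024525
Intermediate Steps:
b = 257 (b = 111 + 146 = 257)
H(G, M) = 257
H(95, -192)/10479 = 257/10479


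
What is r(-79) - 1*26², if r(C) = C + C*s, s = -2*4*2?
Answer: 509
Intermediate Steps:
s = -16 (s = -8*2 = -16)
r(C) = -15*C (r(C) = C + C*(-16) = C - 16*C = -15*C)
r(-79) - 1*26² = -15*(-79) - 1*26² = 1185 - 1*676 = 1185 - 676 = 509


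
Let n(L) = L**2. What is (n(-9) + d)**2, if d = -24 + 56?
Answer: 12769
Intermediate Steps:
d = 32
(n(-9) + d)**2 = ((-9)**2 + 32)**2 = (81 + 32)**2 = 113**2 = 12769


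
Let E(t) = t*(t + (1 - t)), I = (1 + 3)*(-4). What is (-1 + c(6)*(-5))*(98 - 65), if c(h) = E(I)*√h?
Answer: -33 + 2640*√6 ≈ 6433.7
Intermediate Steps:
I = -16 (I = 4*(-4) = -16)
E(t) = t (E(t) = t*1 = t)
c(h) = -16*√h
(-1 + c(6)*(-5))*(98 - 65) = (-1 - 16*√6*(-5))*(98 - 65) = (-1 + 80*√6)*33 = -33 + 2640*√6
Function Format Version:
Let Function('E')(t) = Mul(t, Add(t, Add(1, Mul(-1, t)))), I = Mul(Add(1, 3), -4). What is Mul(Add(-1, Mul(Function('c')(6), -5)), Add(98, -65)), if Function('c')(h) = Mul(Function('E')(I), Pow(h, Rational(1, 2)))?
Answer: Add(-33, Mul(2640, Pow(6, Rational(1, 2)))) ≈ 6433.7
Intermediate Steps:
I = -16 (I = Mul(4, -4) = -16)
Function('E')(t) = t (Function('E')(t) = Mul(t, 1) = t)
Function('c')(h) = Mul(-16, Pow(h, Rational(1, 2)))
Mul(Add(-1, Mul(Function('c')(6), -5)), Add(98, -65)) = Mul(Add(-1, Mul(Mul(-16, Pow(6, Rational(1, 2))), -5)), Add(98, -65)) = Mul(Add(-1, Mul(80, Pow(6, Rational(1, 2)))), 33) = Add(-33, Mul(2640, Pow(6, Rational(1, 2))))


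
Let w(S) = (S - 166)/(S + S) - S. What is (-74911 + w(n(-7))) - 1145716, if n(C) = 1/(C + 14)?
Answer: -17096907/14 ≈ -1.2212e+6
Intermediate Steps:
n(C) = 1/(14 + C)
w(S) = -S + (-166 + S)/(2*S) (w(S) = (-166 + S)/((2*S)) - S = (-166 + S)*(1/(2*S)) - S = (-166 + S)/(2*S) - S = -S + (-166 + S)/(2*S))
(-74911 + w(n(-7))) - 1145716 = (-74911 + (½ - 1/(14 - 7) - 83/(1/(14 - 7)))) - 1145716 = (-74911 + (½ - 1/7 - 83/(1/7))) - 1145716 = (-74911 + (½ - 1*⅐ - 83/⅐)) - 1145716 = (-74911 + (½ - ⅐ - 83*7)) - 1145716 = (-74911 + (½ - ⅐ - 581)) - 1145716 = (-74911 - 8129/14) - 1145716 = -1056883/14 - 1145716 = -17096907/14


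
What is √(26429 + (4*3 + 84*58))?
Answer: √31313 ≈ 176.95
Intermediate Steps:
√(26429 + (4*3 + 84*58)) = √(26429 + (12 + 4872)) = √(26429 + 4884) = √31313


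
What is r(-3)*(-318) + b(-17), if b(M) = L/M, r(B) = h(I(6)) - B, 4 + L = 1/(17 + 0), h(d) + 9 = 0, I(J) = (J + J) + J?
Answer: 551479/289 ≈ 1908.2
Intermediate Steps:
I(J) = 3*J (I(J) = 2*J + J = 3*J)
h(d) = -9 (h(d) = -9 + 0 = -9)
L = -67/17 (L = -4 + 1/(17 + 0) = -4 + 1/17 = -67/17 ≈ -3.9412)
r(B) = -9 - B
b(M) = -67/(17*M)
r(-3)*(-318) + b(-17) = (-9 - 1*(-3))*(-318) - 67/17/(-17) = (-9 + 3)*(-318) - 67/17*(-1/17) = -6*(-318) + 67/289 = 1908 + 67/289 = 551479/289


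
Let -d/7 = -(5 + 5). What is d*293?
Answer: 20510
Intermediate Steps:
d = 70 (d = -(-7)*(5 + 5) = -(-7)*10 = -7*(-10) = 70)
d*293 = 70*293 = 20510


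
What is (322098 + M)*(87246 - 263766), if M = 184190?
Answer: -89369957760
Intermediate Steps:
(322098 + M)*(87246 - 263766) = (322098 + 184190)*(87246 - 263766) = 506288*(-176520) = -89369957760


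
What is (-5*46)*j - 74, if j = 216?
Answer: -49754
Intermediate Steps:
(-5*46)*j - 74 = -5*46*216 - 74 = -230*216 - 74 = -49680 - 74 = -49754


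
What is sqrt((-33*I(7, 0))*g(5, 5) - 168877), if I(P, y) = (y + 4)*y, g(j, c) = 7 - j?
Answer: I*sqrt(168877) ≈ 410.95*I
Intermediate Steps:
I(P, y) = y*(4 + y) (I(P, y) = (4 + y)*y = y*(4 + y))
sqrt((-33*I(7, 0))*g(5, 5) - 168877) = sqrt((-0*(4 + 0))*(7 - 1*5) - 168877) = sqrt((-0*4)*(7 - 5) - 168877) = sqrt(-33*0*2 - 168877) = sqrt(0*2 - 168877) = sqrt(0 - 168877) = sqrt(-168877) = I*sqrt(168877)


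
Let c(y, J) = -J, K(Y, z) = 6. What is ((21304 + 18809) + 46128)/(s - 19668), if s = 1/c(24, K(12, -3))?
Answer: -27234/6211 ≈ -4.3848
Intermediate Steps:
s = -1/6 (s = 1/(-1*6) = 1/(-6) = -1/6 ≈ -0.16667)
((21304 + 18809) + 46128)/(s - 19668) = ((21304 + 18809) + 46128)/(-1/6 - 19668) = (40113 + 46128)/(-118009/6) = 86241*(-6/118009) = -27234/6211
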